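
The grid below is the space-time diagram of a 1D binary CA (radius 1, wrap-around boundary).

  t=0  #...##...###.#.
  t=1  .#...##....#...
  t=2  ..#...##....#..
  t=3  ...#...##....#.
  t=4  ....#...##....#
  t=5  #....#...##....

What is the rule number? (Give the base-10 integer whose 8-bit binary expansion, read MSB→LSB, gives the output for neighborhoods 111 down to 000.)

80

  [7] ### => .  t=0,i=10
  [6] ##. => #  t=0,i=5
  [5] #.# => .  t=0,i=12
  [4] #.. => #  t=0,i=1
  [3] .## => .  t=0,i=4
  [2] .#. => .  t=0,i=0
  [1] ..# => .  t=0,i=3
  [0] ... => .  t=0,i=2
  bits 01010000 = 80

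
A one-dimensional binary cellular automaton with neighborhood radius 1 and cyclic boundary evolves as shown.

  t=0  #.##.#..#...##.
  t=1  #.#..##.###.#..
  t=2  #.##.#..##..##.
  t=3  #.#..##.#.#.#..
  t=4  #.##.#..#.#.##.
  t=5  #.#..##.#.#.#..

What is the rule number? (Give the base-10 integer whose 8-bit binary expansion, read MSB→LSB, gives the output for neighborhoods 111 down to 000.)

  ### -> #   bit 7 = 1  t=1,i=9
  ##. -> .   bit 6 = 0  t=0,i=3
  #.# -> .   bit 5 = 0  t=0,i=1
  #.. -> #   bit 4 = 1  t=0,i=6
  .## -> #   bit 3 = 1  t=0,i=2
  .#. -> #   bit 2 = 1  t=0,i=0
  ..# -> .   bit 1 = 0  t=0,i=7
  ... -> #   bit 0 = 1  t=0,i=10
  bits 10011101 = 157

157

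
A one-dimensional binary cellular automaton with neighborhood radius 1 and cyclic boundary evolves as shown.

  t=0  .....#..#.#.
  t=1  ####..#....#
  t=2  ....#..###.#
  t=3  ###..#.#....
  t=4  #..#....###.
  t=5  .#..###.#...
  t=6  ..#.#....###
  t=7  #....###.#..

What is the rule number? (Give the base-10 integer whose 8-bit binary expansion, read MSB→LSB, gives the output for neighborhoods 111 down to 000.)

25

  nb ###: next=.  (t=1,i=0, bit7=0)
  nb ##.: next=.  (t=1,i=3, bit6=0)
  nb #.#: next=.  (t=0,i=9, bit5=0)
  nb #..: next=#  (t=0,i=6, bit4=1)
  nb .##: next=#  (t=1,i=11, bit3=1)
  nb .#.: next=.  (t=0,i=5, bit2=0)
  nb ..#: next=.  (t=0,i=4, bit1=0)
  nb ...: next=#  (t=0,i=0, bit0=1)
  bits 00011001 = 25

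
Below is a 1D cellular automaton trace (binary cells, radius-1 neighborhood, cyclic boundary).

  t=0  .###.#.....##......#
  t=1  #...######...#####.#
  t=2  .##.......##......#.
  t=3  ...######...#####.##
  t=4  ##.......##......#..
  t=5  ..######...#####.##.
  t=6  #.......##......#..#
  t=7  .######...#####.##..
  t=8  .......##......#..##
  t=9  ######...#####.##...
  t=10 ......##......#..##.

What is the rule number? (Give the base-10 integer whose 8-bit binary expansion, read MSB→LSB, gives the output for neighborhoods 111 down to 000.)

53

  [7] ### => .  t=0,i=2
  [6] ##. => .  t=0,i=3
  [5] #.# => #  t=0,i=0
  [4] #.. => #  t=0,i=6
  [3] .## => .  t=0,i=1
  [2] .#. => #  t=0,i=5
  [1] ..# => .  t=0,i=10
  [0] ... => #  t=0,i=7
  bits 00110101 = 53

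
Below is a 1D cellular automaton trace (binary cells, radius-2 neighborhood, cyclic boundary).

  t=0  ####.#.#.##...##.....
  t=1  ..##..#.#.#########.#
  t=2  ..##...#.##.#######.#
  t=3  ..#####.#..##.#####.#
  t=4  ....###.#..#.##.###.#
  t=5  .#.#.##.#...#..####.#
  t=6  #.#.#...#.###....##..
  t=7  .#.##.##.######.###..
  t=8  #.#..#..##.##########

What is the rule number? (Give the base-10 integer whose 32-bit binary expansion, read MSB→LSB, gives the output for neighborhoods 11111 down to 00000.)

4187184221

  nb #####: next=#  (t=1,i=12, bit31=1)
  nb ####.: next=#  (t=0,i=2, bit30=1)
  nb ###.#: next=#  (t=0,i=3, bit29=1)
  nb ###..: next=#  (t=6,i=12, bit28=1)
  nb ##.##: next=#  (t=2,i=11, bit27=1)
  nb ##.#.: next=.  (t=0,i=4, bit26=0)
  nb ##..#: next=.  (t=1,i=4, bit25=0)
  nb ##...: next=#  (t=0,i=11, bit24=1)
  nb #.###: next=#  (t=1,i=10, bit23=1)
  nb #.##.: next=.  (t=0,i=9, bit22=0)
  nb #.#.#: next=.  (t=0,i=5, bit21=0)
  nb #.#..: next=#  (t=1,i=20, bit20=1)
  nb #..##: next=.  (t=1,i=1, bit19=0)
  nb #..#.: next=.  (t=1,i=5, bit18=0)
  nb #...#: next=#  (t=0,i=12, bit17=1)
  nb #....: next=#  (t=0,i=17, bit16=1)
  nb .####: next=.  (t=0,i=1, bit15=0)
  nb .###.: next=#  (t=4,i=5, bit14=1)
  nb .##.#: next=.  (t=2,i=10, bit13=0)
  nb .##..: next=#  (t=0,i=10, bit12=1)
  nb .#.##: next=#  (t=0,i=8, bit11=1)
  nb .#.#.: next=#  (t=0,i=6, bit10=1)
  nb .#..#: next=.  (t=1,i=0, bit9=0)
  nb .#...: next=.  (t=4,i=0, bit8=0)
  nb ..###: next=.  (t=0,i=0, bit7=0)
  nb ..##.: next=#  (t=0,i=14, bit6=1)
  nb ..#.#: next=.  (t=1,i=6, bit5=0)
  nb ..#..: next=#  (t=5,i=12, bit4=1)
  nb ...##: next=#  (t=0,i=13, bit3=1)
  nb ...#.: next=#  (t=2,i=6, bit2=1)
  nb ....#: next=.  (t=0,i=19, bit1=0)
  nb .....: next=#  (t=0,i=18, bit0=1)
  bits 11111001100100110101110001011101 = 4187184221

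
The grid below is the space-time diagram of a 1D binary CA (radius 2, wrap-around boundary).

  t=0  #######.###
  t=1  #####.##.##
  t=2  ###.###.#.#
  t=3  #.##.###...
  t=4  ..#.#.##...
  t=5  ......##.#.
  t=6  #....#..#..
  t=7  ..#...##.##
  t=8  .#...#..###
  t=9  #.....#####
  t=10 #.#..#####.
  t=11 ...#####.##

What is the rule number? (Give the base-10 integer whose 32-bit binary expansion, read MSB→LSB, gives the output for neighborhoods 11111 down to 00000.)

  ##### -> #   bit 31 = 1  t=0,i=0
  ####. -> .   bit 30 = 0  t=0,i=5
  ###.# -> #   bit 29 = 1  t=0,i=6
  ###.. -> #   bit 28 = 1  t=3,i=7
  ##.## -> #   bit 27 = 1  t=0,i=7
  ##.#. -> #   bit 26 = 1  t=2,i=7
  ##..# -> .   bit 25 = 0  t=7,i=0
  ##... -> .   bit 24 = 0  t=3,i=8
  #.### -> .   bit 23 = 0  t=0,i=8
  #.##. -> #   bit 22 = 1  t=1,i=6
  #.#.# -> .   bit 21 = 0  t=2,i=8
  #.#.. -> .   bit 20 = 0  t=5,i=9
  #..## -> #   bit 19 = 1  t=8,i=7
  #..#. -> #   bit 18 = 1  t=6,i=7
  #...# -> .   bit 17 = 0  t=3,i=9
  #.... -> #   bit 16 = 1  t=4,i=9
  .#### -> #   bit 15 = 1  t=0,i=9
  .###. -> #   bit 14 = 1  t=2,i=5
  .##.# -> .   bit 13 = 0  t=1,i=7
  .##.. -> #   bit 12 = 1  t=4,i=7
  .#.## -> .   bit 11 = 0  t=2,i=9
  .#.#. -> .   bit 10 = 0  t=4,i=3
  .#..# -> #   bit 9 = 1  t=6,i=6
  .#... -> .   bit 8 = 0  t=5,i=10
  ..### -> #   bit 7 = 1  t=8,i=8
  ..##. -> .   bit 6 = 0  t=5,i=6
  ..#.# -> .   bit 5 = 0  t=3,i=0
  ..#.. -> .   bit 4 = 0  t=6,i=0
  ...## -> #   bit 3 = 1  t=5,i=5
  ...#. -> .   bit 2 = 0  t=3,i=10
  ....# -> .   bit 1 = 0  t=4,i=0
  ..... -> .   bit 0 = 0  t=4,i=10
  bits 10111100010011011101001010001000 = 3159216776

3159216776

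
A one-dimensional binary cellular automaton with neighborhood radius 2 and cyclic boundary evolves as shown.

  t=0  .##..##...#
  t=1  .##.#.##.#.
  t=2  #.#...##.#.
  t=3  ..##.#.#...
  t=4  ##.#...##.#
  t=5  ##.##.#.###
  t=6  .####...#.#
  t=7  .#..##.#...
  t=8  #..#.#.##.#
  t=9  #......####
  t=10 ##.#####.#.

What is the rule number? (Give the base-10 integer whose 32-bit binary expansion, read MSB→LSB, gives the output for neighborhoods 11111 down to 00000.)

  [31] ##### => #  t=5,i=10
  [30] ####. => .  t=5,i=0
  [29] ###.# => #  t=4,i=1
  [28] ###.. => #  t=6,i=4
  [27] ##.## => #  t=4,i=9
  [26] ##.#. => .  t=1,i=3
  [25] ##..# => .  t=0,i=3
  [24] ##... => #  t=0,i=7
  [23] #.### => #  t=4,i=10
  [22] #.##. => #  t=0,i=1
  [21] #.#.# => .  t=1,i=4
  [20] #.#.. => #  t=1,i=9
  [19] #..## => #  t=0,i=4
  [18] #..#. => .  t=8,i=2
  [17] #...# => .  t=0,i=8
  [16] #.... => .  t=3,i=9
  [15] .#### => .  t=5,i=9
  [14] .###. => #  t=4,i=0
  [13] .##.# => #  t=1,i=2
  [12] .##.. => #  t=0,i=2
  [11] .#.## => .  t=0,i=0
  [10] .#.#. => .  t=2,i=1
  [9] .#..# => .  t=1,i=10
  [8] .#... => #  t=2,i=3
  [7] ..### => #  t=9,i=7
  [6] ..##. => .  t=0,i=5
  [5] ..#.# => .  t=0,i=10
  [4] ..#.. => .  t=7,i=1
  [3] ...## => #  t=2,i=5
  [2] ...#. => #  t=0,i=9
  [1] ....# => #  t=3,i=0
  [0] ..... => #  t=3,i=10
  bits 10111001110110000111000110001111 = 3117969807

3117969807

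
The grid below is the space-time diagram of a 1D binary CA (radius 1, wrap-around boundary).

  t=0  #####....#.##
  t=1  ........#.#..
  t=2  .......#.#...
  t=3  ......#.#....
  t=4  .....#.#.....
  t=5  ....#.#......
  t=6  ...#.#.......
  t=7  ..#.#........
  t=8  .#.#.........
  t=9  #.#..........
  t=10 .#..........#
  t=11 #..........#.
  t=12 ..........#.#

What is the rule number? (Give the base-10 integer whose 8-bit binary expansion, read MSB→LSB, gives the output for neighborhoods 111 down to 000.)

  nb ###: next=.  (t=0,i=0, bit7=0)
  nb ##.: next=.  (t=0,i=4, bit6=0)
  nb #.#: next=#  (t=0,i=10, bit5=1)
  nb #..: next=.  (t=0,i=5, bit4=0)
  nb .##: next=.  (t=0,i=11, bit3=0)
  nb .#.: next=.  (t=0,i=9, bit2=0)
  nb ..#: next=#  (t=0,i=8, bit1=1)
  nb ...: next=.  (t=0,i=6, bit0=0)
  bits 00100010 = 34

34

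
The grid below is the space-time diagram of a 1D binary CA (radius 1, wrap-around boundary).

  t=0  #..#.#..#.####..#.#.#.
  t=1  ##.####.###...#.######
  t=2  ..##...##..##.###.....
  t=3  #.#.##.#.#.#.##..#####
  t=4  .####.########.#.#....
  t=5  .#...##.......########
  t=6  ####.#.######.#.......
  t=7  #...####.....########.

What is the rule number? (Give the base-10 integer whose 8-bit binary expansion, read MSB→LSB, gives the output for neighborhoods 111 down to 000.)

61

  [7] ### => .  t=0,i=11
  [6] ##. => .  t=0,i=13
  [5] #.# => #  t=0,i=4
  [4] #.. => #  t=0,i=1
  [3] .## => #  t=0,i=10
  [2] .#. => #  t=0,i=0
  [1] ..# => .  t=0,i=2
  [0] ... => #  t=1,i=12
  bits 00111101 = 61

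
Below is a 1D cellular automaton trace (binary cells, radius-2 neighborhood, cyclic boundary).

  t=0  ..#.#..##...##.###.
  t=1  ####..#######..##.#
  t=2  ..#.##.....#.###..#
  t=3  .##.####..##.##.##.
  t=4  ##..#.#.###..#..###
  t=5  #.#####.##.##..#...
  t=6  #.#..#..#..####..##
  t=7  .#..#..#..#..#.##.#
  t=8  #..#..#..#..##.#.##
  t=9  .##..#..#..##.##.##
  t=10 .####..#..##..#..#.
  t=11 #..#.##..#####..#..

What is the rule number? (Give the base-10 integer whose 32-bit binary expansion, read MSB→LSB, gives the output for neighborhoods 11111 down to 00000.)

1206867052

  ##### -> .   bit 31 = 0  t=1,i=1
  ####. -> #   bit 30 = 1  t=1,i=2
  ###.# -> .   bit 29 = 0  t=5,i=6
  ###.. -> .   bit 28 = 0  t=0,i=17
  ##.## -> .   bit 27 = 0  t=0,i=14
  ##.#. -> #   bit 26 = 1  t=6,i=1
  ##..# -> #   bit 25 = 1  t=1,i=4
  ##... -> #   bit 24 = 1  t=0,i=9
  #.### -> #   bit 23 = 1  t=0,i=15
  #.##. -> #   bit 22 = 1  t=2,i=4
  #.#.# -> #   bit 21 = 1  t=4,i=6
  #.#.. -> .   bit 20 = 0  t=0,i=4
  #..## -> #   bit 19 = 1  t=0,i=6
  #..#. -> #   bit 18 = 1  t=2,i=1
  #...# -> #   bit 17 = 1  t=0,i=0
  #.... -> #   bit 16 = 1  t=2,i=7
  .#### -> .   bit 15 = 0  t=1,i=0
  .###. -> #   bit 14 = 1  t=0,i=16
  .##.# -> .   bit 13 = 0  t=0,i=13
  .##.. -> #   bit 12 = 1  t=0,i=8
  .#.## -> .   bit 11 = 0  t=2,i=3
  .#.#. -> #   bit 10 = 1  t=0,i=3
  .#..# -> .   bit 9 = 0  t=0,i=5
  .#... -> .   bit 8 = 0  t=5,i=16
  ..### -> .   bit 7 = 0  t=1,i=6
  ..##. -> #   bit 6 = 1  t=0,i=7
  ..#.# -> #   bit 5 = 1  t=0,i=2
  ..#.. -> .   bit 4 = 0  t=2,i=18
  ...## -> #   bit 3 = 1  t=0,i=11
  ...#. -> #   bit 2 = 1  t=0,i=1
  ....# -> .   bit 1 = 0  t=2,i=9
  ..... -> .   bit 0 = 0  t=2,i=8
  bits 01000111111011110101010001101100 = 1206867052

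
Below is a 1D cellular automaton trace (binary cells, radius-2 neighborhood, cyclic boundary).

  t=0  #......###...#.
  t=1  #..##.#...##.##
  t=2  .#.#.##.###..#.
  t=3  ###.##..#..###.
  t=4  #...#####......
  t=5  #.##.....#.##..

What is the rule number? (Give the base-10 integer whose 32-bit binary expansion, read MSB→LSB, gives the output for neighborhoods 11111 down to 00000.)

131472505

  nb #####: next=.  (t=4,i=6, bit31=0)
  nb ####.: next=.  (t=4,i=7, bit30=0)
  nb ###.#: next=.  (t=3,i=2, bit29=0)
  nb ###..: next=.  (t=0,i=9, bit28=0)
  nb ##.##: next=.  (t=1,i=12, bit27=0)
  nb ##.#.: next=#  (t=1,i=5, bit26=1)
  nb ##..#: next=#  (t=1,i=1, bit25=1)
  nb ##...: next=#  (t=0,i=10, bit24=1)
  nb #.###: next=#  (t=1,i=13, bit23=1)
  nb #.##.: next=#  (t=2,i=5, bit22=1)
  nb #.#.#: next=.  (t=2,i=3, bit21=0)
  nb #.#..: next=#  (t=0,i=0, bit20=1)
  nb #..##: next=.  (t=1,i=2, bit19=0)
  nb #..#.: next=#  (t=2,i=0, bit18=1)
  nb #...#: next=#  (t=0,i=11, bit17=1)
  nb #....: next=.  (t=0,i=2, bit16=0)
  nb .####: next=.  (t=4,i=5, bit15=0)
  nb .###.: next=.  (t=0,i=8, bit14=0)
  nb .##.#: next=.  (t=1,i=4, bit13=0)
  nb .##..: next=#  (t=3,i=5, bit12=1)
  nb .#.##: next=#  (t=2,i=4, bit11=1)
  nb .#.#.: next=#  (t=0,i=14, bit10=1)
  nb .#..#: next=.  (t=2,i=14, bit9=0)
  nb .#...: next=.  (t=0,i=1, bit8=0)
  nb ..###: next=.  (t=0,i=7, bit7=0)
  nb ..##.: next=#  (t=1,i=3, bit6=1)
  nb ..#.#: next=#  (t=0,i=13, bit5=1)
  nb ..#..: next=#  (t=2,i=13, bit4=1)
  nb ...##: next=#  (t=0,i=6, bit3=1)
  nb ...#.: next=.  (t=0,i=12, bit2=0)
  nb ....#: next=.  (t=0,i=5, bit1=0)
  nb .....: next=#  (t=0,i=3, bit0=1)
  bits 00000111110101100001110001111001 = 131472505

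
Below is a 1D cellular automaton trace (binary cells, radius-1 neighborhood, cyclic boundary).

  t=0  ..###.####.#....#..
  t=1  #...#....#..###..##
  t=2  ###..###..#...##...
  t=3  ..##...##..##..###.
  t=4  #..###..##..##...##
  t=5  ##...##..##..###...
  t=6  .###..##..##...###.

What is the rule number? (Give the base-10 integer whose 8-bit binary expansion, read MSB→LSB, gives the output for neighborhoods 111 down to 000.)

81

  ###|.  b7=0 t=0,i=3
  ##.|#  b6=1 t=0,i=4
  #.#|.  b5=0 t=0,i=5
  #..|#  b4=1 t=0,i=12
  .##|.  b3=0 t=0,i=2
  .#.|.  b2=0 t=0,i=11
  ..#|.  b1=0 t=0,i=1
  ...|#  b0=1 t=0,i=0
  bits 01010001 = 81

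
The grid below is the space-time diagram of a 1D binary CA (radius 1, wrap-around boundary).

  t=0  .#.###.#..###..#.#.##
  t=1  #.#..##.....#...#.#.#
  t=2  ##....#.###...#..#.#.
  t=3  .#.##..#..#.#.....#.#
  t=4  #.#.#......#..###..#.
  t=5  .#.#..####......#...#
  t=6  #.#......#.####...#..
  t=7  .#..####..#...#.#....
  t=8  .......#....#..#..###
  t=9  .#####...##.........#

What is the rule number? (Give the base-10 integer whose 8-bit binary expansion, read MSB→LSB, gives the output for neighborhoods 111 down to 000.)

  ###|.  b7=0 t=0,i=4
  ##.|#  b6=1 t=0,i=5
  #.#|#  b5=1 t=0,i=0
  #..|.  b4=0 t=0,i=8
  .##|.  b3=0 t=0,i=3
  .#.|.  b2=0 t=0,i=1
  ..#|.  b1=0 t=0,i=9
  ...|#  b0=1 t=1,i=8
  bits 01100001 = 97

97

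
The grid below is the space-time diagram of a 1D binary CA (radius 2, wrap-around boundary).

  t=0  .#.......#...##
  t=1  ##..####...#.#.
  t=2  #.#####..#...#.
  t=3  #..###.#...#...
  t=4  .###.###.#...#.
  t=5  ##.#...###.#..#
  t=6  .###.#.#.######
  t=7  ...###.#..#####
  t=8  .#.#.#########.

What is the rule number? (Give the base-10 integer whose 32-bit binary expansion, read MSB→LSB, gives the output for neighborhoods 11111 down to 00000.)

3866788547

  #####|#  b31=1 t=2,i=4
  ####.|#  b30=1 t=1,i=6
  ###.#|#  b29=1 t=3,i=5
  ###..|.  b28=0 t=1,i=7
  ##.##|.  b27=0 t=4,i=4
  ##.#.|#  b26=1 t=0,i=0
  ##..#|#  b25=1 t=1,i=2
  ##...|.  b24=0 t=1,i=8
  #.###|.  b23=0 t=2,i=2
  #.##.|#  b22=1 t=1,i=0
  #.#.#|#  b21=1 t=1,i=13
  #.#..|#  b20=1 t=0,i=1
  #..##|#  b19=1 t=1,i=3
  #..#.|.  b18=0 t=2,i=8
  #...#|#  b17=1 t=0,i=11
  #....|.  b16=0 t=0,i=3
  .####|#  b15=1 t=1,i=5
  .###.|.  b14=0 t=3,i=4
  .##.#|.  b13=0 t=0,i=14
  .##..|.  b12=0 t=1,i=1
  .#.##|.  b11=0 t=1,i=14
  .#.#.|.  b10=0 t=1,i=12
  .#..#|#  b9=1 t=3,i=1
  .#...|.  b8=0 t=0,i=2
  ..###|#  b7=1 t=1,i=4
  ..##.|#  b6=1 t=0,i=13
  ..#.#|.  b5=0 t=1,i=11
  ..#..|.  b4=0 t=0,i=9
  ...##|.  b3=0 t=0,i=12
  ...#.|.  b2=0 t=0,i=8
  ....#|#  b1=1 t=0,i=7
  .....|#  b0=1 t=0,i=4
  bits 11100110011110101000001011000011 = 3866788547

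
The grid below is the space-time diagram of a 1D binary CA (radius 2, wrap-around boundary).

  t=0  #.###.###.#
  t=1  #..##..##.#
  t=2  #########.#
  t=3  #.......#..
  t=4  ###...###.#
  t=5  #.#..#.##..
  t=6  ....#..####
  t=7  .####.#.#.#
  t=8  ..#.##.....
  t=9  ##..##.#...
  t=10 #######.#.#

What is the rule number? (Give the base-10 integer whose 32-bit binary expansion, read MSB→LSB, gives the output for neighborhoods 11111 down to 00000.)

  #####|.  b31=0 t=2,i=1
  ####.|.  b30=0 t=2,i=7
  ###.#|#  b29=1 t=0,i=4
  ###..|#  b28=1 t=4,i=2
  ##.##|.  b27=0 t=0,i=1
  ##.#.|#  b26=1 t=7,i=5
  ##..#|#  b25=1 t=1,i=1
  ##...|.  b24=0 t=4,i=3
  #.###|.  b23=0 t=0,i=2
  #.##.|#  b22=1 t=0,i=10
  #.#.#|.  b21=0 t=7,i=6
  #.#..|.  b20=0 t=5,i=2
  #..##|#  b19=1 t=1,i=2
  #..#.|#  b18=1 t=3,i=10
  #...#|.  b17=0 t=4,i=4
  #....|#  b16=1 t=3,i=2
  .####|#  b15=1 t=2,i=0
  .###.|#  b14=1 t=0,i=3
  .##.#|#  b13=1 t=0,i=0
  .##..|#  b12=1 t=1,i=0
  .#.##|.  b11=0 t=5,i=6
  .#.#.|.  b10=0 t=5,i=1
  .#..#|.  b9=0 t=3,i=9
  .#...|#  b8=1 t=3,i=1
  ..###|.  b7=0 t=4,i=6
  ..##.|#  b6=1 t=1,i=3
  ..#.#|.  b5=0 t=5,i=0
  ..#..|#  b4=1 t=3,i=0
  ...##|#  b3=1 t=4,i=5
  ...#.|#  b2=1 t=3,i=7
  ....#|#  b1=1 t=3,i=6
  .....|.  b0=0 t=3,i=3
  bits 00110110010011011111000101011110 = 911077726

911077726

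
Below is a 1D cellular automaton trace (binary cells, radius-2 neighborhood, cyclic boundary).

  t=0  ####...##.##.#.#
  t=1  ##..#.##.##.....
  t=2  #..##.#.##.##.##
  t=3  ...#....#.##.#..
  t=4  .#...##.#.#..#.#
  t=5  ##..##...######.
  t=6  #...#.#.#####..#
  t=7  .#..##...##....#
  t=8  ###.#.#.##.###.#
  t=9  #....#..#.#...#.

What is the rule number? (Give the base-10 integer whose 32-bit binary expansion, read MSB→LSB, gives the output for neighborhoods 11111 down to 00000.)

  ##### -> #   bit 31 = 1  t=0,i=1
  ####. -> .   bit 30 = 0  t=0,i=2
  ###.# -> .   bit 29 = 0  t=5,i=14
  ###.. -> .   bit 28 = 0  t=0,i=3
  ##.## -> #   bit 27 = 1  t=0,i=9
  ##.#. -> .   bit 26 = 0  t=0,i=12
  ##..# -> .   bit 25 = 0  t=1,i=2
  ##... -> #   bit 24 = 1  t=0,i=4
  #.### -> .   bit 23 = 0  t=0,i=15
  #.##. -> #   bit 22 = 1  t=0,i=10
  #.#.# -> .   bit 21 = 0  t=0,i=13
  #.#.. -> #   bit 20 = 1  t=3,i=13
  #..## -> .   bit 19 = 0  t=2,i=2
  #..#. -> #   bit 18 = 1  t=1,i=3
  #...# -> .   bit 17 = 0  t=0,i=5
  #.... -> #   bit 16 = 1  t=1,i=12
  .#### -> #   bit 15 = 1  t=0,i=0
  .###. -> .   bit 14 = 0  t=2,i=15
  .##.# -> .   bit 13 = 0  t=0,i=8
  .##.. -> .   bit 12 = 0  t=1,i=1
  .#.## -> .   bit 11 = 0  t=0,i=14
  .#.#. -> #   bit 10 = 1  t=4,i=0
  .#..# -> #   bit 9 = 1  t=4,i=11
  .#... -> .   bit 8 = 0  t=3,i=4
  ..### -> #   bit 7 = 1  t=5,i=9
  ..##. -> #   bit 6 = 1  t=0,i=7
  ..#.# -> #   bit 5 = 1  t=1,i=4
  ..#.. -> .   bit 4 = 0  t=3,i=3
  ...## -> #   bit 3 = 1  t=0,i=6
  ...#. -> .   bit 2 = 0  t=3,i=2
  ....# -> #   bit 1 = 1  t=1,i=14
  ..... -> .   bit 0 = 0  t=1,i=13
  bits 10001001010101011000011011101010 = 2304083690

2304083690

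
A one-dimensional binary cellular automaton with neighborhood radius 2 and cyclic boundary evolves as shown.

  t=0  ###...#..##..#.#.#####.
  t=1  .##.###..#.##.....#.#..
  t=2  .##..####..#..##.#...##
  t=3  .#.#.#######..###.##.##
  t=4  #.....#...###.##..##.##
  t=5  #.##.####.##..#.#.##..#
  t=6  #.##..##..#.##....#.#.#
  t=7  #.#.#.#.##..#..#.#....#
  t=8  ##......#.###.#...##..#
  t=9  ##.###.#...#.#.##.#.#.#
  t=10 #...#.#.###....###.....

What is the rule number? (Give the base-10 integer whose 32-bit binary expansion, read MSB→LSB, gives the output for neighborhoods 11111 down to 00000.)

  [31] ##### => .  t=0,i=19
  [30] ####. => #  t=0,i=20
  [29] ###.# => .  t=0,i=21
  [28] ###.. => #  t=0,i=2
  [27] ##.## => .  t=0,i=22
  [26] ##.#. => #  t=2,i=16
  [25] ##..# => #  t=0,i=11
  [24] ##... => .  t=0,i=3
  [23] #.### => .  t=0,i=0
  [22] #.##. => #  t=1,i=11
  [21] #.#.# => .  t=0,i=15
  [20] #.#.. => .  t=1,i=20
  [19] #..## => .  t=0,i=8
  [18] #..#. => #  t=0,i=12
  [17] #...# => #  t=0,i=4
  [16] #.... => #  t=1,i=14
  [15] .#### => #  t=0,i=18
  [14] .###. => #  t=0,i=1
  [13] .##.# => #  t=1,i=2
  [12] .##.. => .  t=0,i=10
  [11] .#.## => .  t=0,i=16
  [10] .#.#. => .  t=0,i=14
  [9] .#..# => .  t=0,i=7
  [8] .#... => #  t=1,i=21
  [7] ..### => #  t=2,i=5
  [6] ..##. => #  t=0,i=9
  [5] ..#.# => .  t=0,i=13
  [4] ..#.. => #  t=0,i=6
  [3] ...## => .  t=1,i=0
  [2] ...#. => #  t=0,i=5
  [1] ....# => .  t=1,i=16
  [0] ..... => #  t=1,i=15
  bits 01010110010001111110000111010101 = 1447551445

1447551445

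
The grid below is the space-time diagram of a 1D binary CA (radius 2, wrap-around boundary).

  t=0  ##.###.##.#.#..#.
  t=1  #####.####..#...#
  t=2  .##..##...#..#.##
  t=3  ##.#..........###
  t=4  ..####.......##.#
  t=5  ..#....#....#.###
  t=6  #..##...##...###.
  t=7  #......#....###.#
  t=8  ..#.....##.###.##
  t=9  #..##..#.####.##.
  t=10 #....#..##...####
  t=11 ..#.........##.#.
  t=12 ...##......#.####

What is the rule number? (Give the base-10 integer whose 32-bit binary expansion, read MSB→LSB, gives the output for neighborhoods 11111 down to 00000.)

  [31] ##### => #  t=1,i=1
  [30] ####. => .  t=1,i=3
  [29] ###.# => .  t=0,i=5
  [28] ###.. => .  t=1,i=9
  [27] ##.## => #  t=0,i=2
  [26] ##.#. => #  t=0,i=9
  [25] ##..# => #  t=1,i=10
  [24] ##... => .  t=2,i=7
  [23] #.### => #  t=0,i=3
  [22] #.##. => #  t=0,i=0
  [21] #.#.# => .  t=0,i=10
  [20] #.#.. => #  t=0,i=12
  [19] #..## => .  t=2,i=4
  [18] #..#. => .  t=0,i=14
  [17] #...# => .  t=1,i=14
  [16] #.... => #  t=3,i=5
  [15] .#### => .  t=1,i=0
  [14] .###. => #  t=0,i=4
  [13] .##.# => #  t=0,i=1
  [12] .##.. => .  t=2,i=2
  [11] .#.## => #  t=0,i=16
  [10] .#.#. => .  t=0,i=11
  [9] .#..# => .  t=0,i=13
  [8] .#... => #  t=1,i=13
  [7] ..### => #  t=1,i=16
  [6] ..##. => .  t=2,i=5
  [5] ..#.# => .  t=0,i=15
  [4] ..#.. => .  t=1,i=12
  [3] ...## => #  t=1,i=15
  [2] ...#. => .  t=2,i=9
  [1] ....# => .  t=3,i=12
  [0] ..... => .  t=3,i=6
  bits 10001110110100010110100110001000 = 2396088712

2396088712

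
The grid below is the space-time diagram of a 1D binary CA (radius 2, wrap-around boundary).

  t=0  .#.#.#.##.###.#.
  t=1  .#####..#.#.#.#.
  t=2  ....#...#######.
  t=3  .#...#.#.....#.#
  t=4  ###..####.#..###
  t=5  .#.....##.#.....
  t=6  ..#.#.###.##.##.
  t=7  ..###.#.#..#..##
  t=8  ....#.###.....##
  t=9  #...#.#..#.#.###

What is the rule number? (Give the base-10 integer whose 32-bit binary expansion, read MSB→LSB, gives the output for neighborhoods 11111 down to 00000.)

  #####|.  b31=0 t=1,i=3
  ####.|#  b30=1 t=1,i=4
  ###.#|#  b29=1 t=0,i=12
  ###..|.  b28=0 t=1,i=5
  ##.##|.  b27=0 t=0,i=9
  ##.#.|.  b26=0 t=0,i=13
  ##..#|.  b25=0 t=1,i=6
  ##...|#  b24=1 t=2,i=15
  #.###|#  b23=1 t=0,i=10
  #.##.|.  b22=0 t=0,i=7
  #.#.#|#  b21=1 t=0,i=3
  #.#..|#  b20=1 t=0,i=14
  #..##|.  b19=0 t=1,i=0
  #..#.|.  b18=0 t=0,i=0
  #...#|.  b17=0 t=2,i=6
  #....|.  b16=0 t=2,i=0
  .####|.  b15=0 t=1,i=2
  .###.|.  b14=0 t=0,i=11
  .##.#|#  b13=1 t=0,i=8
  .##..|#  b12=1 t=6,i=14
  .#.##|.  b11=0 t=0,i=6
  .#.#.|#  b10=1 t=0,i=2
  .#..#|.  b9=0 t=0,i=15
  .#...|#  b8=1 t=2,i=5
  ..###|.  b7=0 t=1,i=1
  ..##.|#  b6=1 t=5,i=7
  ..#.#|#  b5=1 t=0,i=1
  ..#..|.  b4=0 t=2,i=4
  ...##|#  b3=1 t=2,i=7
  ...#.|.  b2=0 t=2,i=3
  ....#|.  b1=0 t=2,i=2
  .....|#  b0=1 t=2,i=1
  bits 01100001101100000011010101101001 = 1638937961

1638937961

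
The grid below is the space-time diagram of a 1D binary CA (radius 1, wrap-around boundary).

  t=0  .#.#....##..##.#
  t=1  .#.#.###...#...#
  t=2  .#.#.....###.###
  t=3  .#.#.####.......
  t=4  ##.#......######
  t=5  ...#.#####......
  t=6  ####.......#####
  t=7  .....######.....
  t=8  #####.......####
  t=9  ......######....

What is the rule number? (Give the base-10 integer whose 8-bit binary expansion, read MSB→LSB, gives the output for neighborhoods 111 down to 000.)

7

  ### -> .   bit 7 = 0  t=1,i=6
  ##. -> .   bit 6 = 0  t=0,i=9
  #.# -> .   bit 5 = 0  t=0,i=0
  #.. -> .   bit 4 = 0  t=0,i=4
  .## -> .   bit 3 = 0  t=0,i=8
  .#. -> #   bit 2 = 1  t=0,i=1
  ..# -> #   bit 1 = 1  t=0,i=7
  ... -> #   bit 0 = 1  t=0,i=5
  bits 00000111 = 7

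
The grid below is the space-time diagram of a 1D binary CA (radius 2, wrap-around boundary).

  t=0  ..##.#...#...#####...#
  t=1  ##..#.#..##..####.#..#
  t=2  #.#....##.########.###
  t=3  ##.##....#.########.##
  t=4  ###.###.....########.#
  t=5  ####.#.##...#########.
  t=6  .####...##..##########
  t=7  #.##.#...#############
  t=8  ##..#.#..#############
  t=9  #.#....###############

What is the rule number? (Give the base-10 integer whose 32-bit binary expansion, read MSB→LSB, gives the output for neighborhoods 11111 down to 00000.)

4010398608

  [31] ##### => #  t=0,i=15
  [30] ####. => #  t=0,i=16
  [29] ###.# => #  t=1,i=16
  [28] ###.. => .  t=0,i=17
  [27] ##.## => #  t=2,i=9
  [26] ##.#. => #  t=0,i=4
  [25] ##..# => #  t=1,i=2
  [24] ##... => #  t=0,i=18
  [23] #.### => .  t=2,i=10
  [22] #.##. => .  t=3,i=3
  [21] #.#.# => .  t=5,i=5
  [20] #.#.. => .  t=0,i=5
  [19] #..## => #  t=0,i=1
  [18] #..#. => .  t=1,i=3
  [17] #...# => .  t=0,i=7
  [16] #.... => #  t=2,i=4
  [15] .#### => #  t=0,i=14
  [14] .###. => #  t=1,i=0
  [13] .##.# => .  t=0,i=3
  [12] .##.. => #  t=1,i=10
  [11] .#.## => .  t=3,i=10
  [10] .#.#. => .  t=1,i=5
  [9] .#..# => #  t=0,i=0
  [8] .#... => #  t=0,i=6
  [7] ..### => #  t=0,i=13
  [6] ..##. => .  t=0,i=2
  [5] ..#.# => .  t=1,i=4
  [4] ..#.. => #  t=0,i=9
  [3] ...## => .  t=0,i=12
  [2] ...#. => .  t=0,i=8
  [1] ....# => .  t=2,i=5
  [0] ..... => .  t=4,i=9
  bits 11101111000010011101001110010000 = 4010398608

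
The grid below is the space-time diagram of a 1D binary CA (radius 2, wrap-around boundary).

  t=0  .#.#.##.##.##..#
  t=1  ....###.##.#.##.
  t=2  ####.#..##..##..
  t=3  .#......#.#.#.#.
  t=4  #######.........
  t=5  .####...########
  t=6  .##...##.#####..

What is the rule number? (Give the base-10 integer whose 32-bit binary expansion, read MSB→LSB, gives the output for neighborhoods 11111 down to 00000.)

  [31] ##### => #  t=4,i=2
  [30] ####. => .  t=2,i=2
  [29] ###.# => .  t=1,i=6
  [28] ###.. => .  t=4,i=6
  [27] ##.## => .  t=0,i=7
  [26] ##.#. => .  t=1,i=10
  [25] ##..# => #  t=0,i=13
  [24] ##... => .  t=1,i=15
  [23] #.### => #  t=5,i=1
  [22] #.##. => #  t=0,i=5
  [21] #.#.# => .  t=0,i=1
  [20] #.#.. => .  t=2,i=5
  [19] #..## => .  t=2,i=7
  [18] #..#. => #  t=0,i=14
  [17] #...# => #  t=5,i=6
  [16] #.... => #  t=1,i=0
  [15] .#### => #  t=2,i=1
  [14] .###. => #  t=1,i=5
  [13] .##.# => #  t=0,i=6
  [12] .##.. => .  t=0,i=12
  [11] .#.## => #  t=0,i=4
  [10] .#.#. => .  t=0,i=0
  [9] .#..# => .  t=2,i=6
  [8] .#... => #  t=3,i=2
  [7] ..### => .  t=1,i=4
  [6] ..##. => #  t=2,i=8
  [5] ..#.# => .  t=0,i=15
  [4] ..#.. => #  t=3,i=1
  [3] ...## => #  t=1,i=3
  [2] ...#. => .  t=3,i=7
  [1] ....# => #  t=1,i=2
  [0] ..... => #  t=1,i=1
  bits 10000010110001111110100101011011 = 2194139483

2194139483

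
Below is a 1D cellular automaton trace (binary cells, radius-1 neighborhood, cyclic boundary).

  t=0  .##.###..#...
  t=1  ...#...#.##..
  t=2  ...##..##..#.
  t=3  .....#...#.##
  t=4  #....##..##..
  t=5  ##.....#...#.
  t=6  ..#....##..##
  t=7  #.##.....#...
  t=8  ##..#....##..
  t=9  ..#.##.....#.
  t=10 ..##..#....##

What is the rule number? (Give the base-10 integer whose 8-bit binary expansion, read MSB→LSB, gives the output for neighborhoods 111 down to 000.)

  ### -> .   bit 7 = 0  t=0,i=5
  ##. -> .   bit 6 = 0  t=0,i=2
  #.# -> #   bit 5 = 1  t=0,i=3
  #.. -> #   bit 4 = 1  t=0,i=7
  .## -> .   bit 3 = 0  t=0,i=1
  .#. -> #   bit 2 = 1  t=0,i=9
  ..# -> .   bit 1 = 0  t=0,i=0
  ... -> .   bit 0 = 0  t=0,i=11
  bits 00110100 = 52

52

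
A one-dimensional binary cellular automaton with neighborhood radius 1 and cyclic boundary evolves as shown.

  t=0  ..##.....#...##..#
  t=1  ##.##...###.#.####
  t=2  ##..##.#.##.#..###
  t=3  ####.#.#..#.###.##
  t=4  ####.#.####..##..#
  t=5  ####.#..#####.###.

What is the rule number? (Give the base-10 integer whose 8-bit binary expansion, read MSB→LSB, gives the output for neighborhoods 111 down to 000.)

214

  [7] ### => #  t=1,i=0
  [6] ##. => #  t=0,i=3
  [5] #.# => .  t=1,i=2
  [4] #.. => #  t=0,i=0
  [3] .## => .  t=0,i=2
  [2] .#. => #  t=0,i=9
  [1] ..# => #  t=0,i=1
  [0] ... => .  t=0,i=5
  bits 11010110 = 214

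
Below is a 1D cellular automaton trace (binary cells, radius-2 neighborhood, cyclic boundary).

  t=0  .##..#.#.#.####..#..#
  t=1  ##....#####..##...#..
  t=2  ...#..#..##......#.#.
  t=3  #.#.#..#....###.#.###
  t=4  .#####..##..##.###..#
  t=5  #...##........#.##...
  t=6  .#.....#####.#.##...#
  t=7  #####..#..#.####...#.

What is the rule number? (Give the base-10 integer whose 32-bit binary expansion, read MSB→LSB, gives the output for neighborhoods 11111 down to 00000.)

1550929797

  #####|.  b31=0 t=1,i=8
  ####.|#  b30=1 t=0,i=13
  ###.#|.  b29=0 t=3,i=0
  ###..|#  b28=1 t=0,i=14
  ##.##|#  b27=1 t=4,i=14
  ##.#.|#  b26=1 t=3,i=1
  ##..#|.  b25=0 t=0,i=3
  ##...|.  b24=0 t=1,i=2
  #.###|.  b23=0 t=0,i=11
  #.##.|#  b22=1 t=0,i=1
  #.#.#|#  b21=1 t=0,i=7
  #.#..|#  b20=1 t=2,i=19
  #..##|.  b19=0 t=1,i=12
  #..#.|.  b18=0 t=0,i=4
  #...#|.  b17=0 t=1,i=16
  #....|#  b16=1 t=1,i=3
  .####|.  b15=0 t=0,i=12
  .###.|#  b14=1 t=3,i=13
  .##.#|.  b13=0 t=4,i=13
  .##..|.  b12=0 t=0,i=2
  .#.##|#  b11=1 t=0,i=0
  .#.#.|#  b10=1 t=0,i=6
  .#..#|#  b9=1 t=0,i=18
  .#...|#  b8=1 t=2,i=20
  ..###|#  b7=1 t=1,i=6
  ..##.|.  b6=0 t=1,i=0
  ..#.#|.  b5=0 t=0,i=5
  ..#..|.  b4=0 t=0,i=17
  ...##|.  b3=0 t=1,i=5
  ...#.|#  b2=1 t=1,i=17
  ....#|.  b1=0 t=1,i=4
  .....|#  b0=1 t=2,i=13
  bits 01011100011100010100111110000101 = 1550929797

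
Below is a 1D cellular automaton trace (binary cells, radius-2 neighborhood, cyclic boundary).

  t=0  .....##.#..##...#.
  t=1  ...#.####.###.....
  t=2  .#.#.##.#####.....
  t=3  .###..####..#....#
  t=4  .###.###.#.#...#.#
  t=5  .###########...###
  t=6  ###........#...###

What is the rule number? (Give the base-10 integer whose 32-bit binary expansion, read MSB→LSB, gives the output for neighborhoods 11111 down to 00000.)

1019016418

  ##### -> .   bit 31 = 0  t=2,i=10
  ####. -> .   bit 30 = 0  t=1,i=7
  ###.# -> #   bit 29 = 1  t=1,i=8
  ###.. -> #   bit 28 = 1  t=1,i=12
  ##.## -> #   bit 27 = 1  t=1,i=9
  ##.#. -> #   bit 26 = 1  t=0,i=7
  ##..# -> .   bit 25 = 0  t=3,i=4
  ##... -> .   bit 24 = 0  t=0,i=13
  #.### -> #   bit 23 = 1  t=1,i=5
  #.##. -> .   bit 22 = 0  t=2,i=5
  #.#.# -> #   bit 21 = 1  t=2,i=3
  #.#.. -> #   bit 20 = 1  t=0,i=8
  #..## -> #   bit 19 = 1  t=0,i=10
  #..#. -> #   bit 18 = 1  t=3,i=11
  #...# -> .   bit 17 = 0  t=0,i=14
  #.... -> .   bit 16 = 0  t=0,i=0
  .#### -> #   bit 15 = 1  t=1,i=6
  .###. -> #   bit 14 = 1  t=1,i=11
  .##.# -> #   bit 13 = 1  t=0,i=6
  .##.. -> #   bit 12 = 1  t=0,i=12
  .#.## -> .   bit 11 = 0  t=1,i=4
  .#.#. -> #   bit 10 = 1  t=2,i=2
  .#..# -> .   bit 9 = 0  t=0,i=9
  .#... -> .   bit 8 = 0  t=0,i=17
  ..### -> #   bit 7 = 1  t=3,i=6
  ..##. -> #   bit 6 = 1  t=0,i=5
  ..#.# -> #   bit 5 = 1  t=1,i=3
  ..#.. -> .   bit 4 = 0  t=0,i=16
  ...## -> .   bit 3 = 0  t=0,i=4
  ...#. -> .   bit 2 = 0  t=0,i=15
  ....# -> #   bit 1 = 1  t=0,i=3
  ..... -> .   bit 0 = 0  t=0,i=1
  bits 00111100101111001111010011100010 = 1019016418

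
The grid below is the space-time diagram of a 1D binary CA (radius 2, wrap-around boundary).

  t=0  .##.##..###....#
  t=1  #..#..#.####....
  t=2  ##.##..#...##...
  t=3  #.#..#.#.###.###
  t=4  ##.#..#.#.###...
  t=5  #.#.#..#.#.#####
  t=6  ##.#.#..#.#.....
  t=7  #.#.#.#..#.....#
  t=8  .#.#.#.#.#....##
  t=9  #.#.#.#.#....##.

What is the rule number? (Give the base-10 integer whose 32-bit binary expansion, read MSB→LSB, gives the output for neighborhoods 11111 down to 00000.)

1057115864

  ##### -> .   bit 31 = 0  t=5,i=13
  ####. -> .   bit 30 = 0  t=1,i=10
  ###.# -> #   bit 29 = 1  t=3,i=0
  ###.. -> #   bit 28 = 1  t=0,i=10
  ##.## -> #   bit 27 = 1  t=0,i=3
  ##.#. -> #   bit 26 = 1  t=3,i=1
  ##..# -> #   bit 25 = 1  t=0,i=6
  ##... -> #   bit 24 = 1  t=0,i=11
  #.### -> .   bit 23 = 0  t=1,i=8
  #.##. -> .   bit 22 = 0  t=0,i=1
  #.#.# -> .   bit 21 = 0  t=3,i=7
  #.#.. -> .   bit 20 = 0  t=3,i=2
  #..## -> .   bit 19 = 0  t=0,i=7
  #..#. -> .   bit 18 = 0  t=1,i=2
  #...# -> #   bit 17 = 1  t=2,i=9
  #.... -> .   bit 16 = 0  t=0,i=12
  .#### -> .   bit 15 = 0  t=1,i=9
  .###. -> #   bit 14 = 1  t=0,i=9
  .##.# -> .   bit 13 = 0  t=0,i=2
  .##.. -> .   bit 12 = 0  t=0,i=5
  .#.## -> #   bit 11 = 1  t=0,i=0
  .#.#. -> #   bit 10 = 1  t=3,i=6
  .#..# -> #   bit 9 = 1  t=1,i=1
  .#... -> .   bit 8 = 0  t=2,i=8
  ..### -> #   bit 7 = 1  t=0,i=8
  ..##. -> #   bit 6 = 1  t=2,i=0
  ..#.# -> .   bit 5 = 0  t=0,i=15
  ..#.. -> #   bit 4 = 1  t=1,i=0
  ...## -> #   bit 3 = 1  t=2,i=10
  ...#. -> .   bit 2 = 0  t=0,i=14
  ....# -> .   bit 1 = 0  t=0,i=13
  ..... -> .   bit 0 = 0  t=6,i=13
  bits 00111111000000100100111011011000 = 1057115864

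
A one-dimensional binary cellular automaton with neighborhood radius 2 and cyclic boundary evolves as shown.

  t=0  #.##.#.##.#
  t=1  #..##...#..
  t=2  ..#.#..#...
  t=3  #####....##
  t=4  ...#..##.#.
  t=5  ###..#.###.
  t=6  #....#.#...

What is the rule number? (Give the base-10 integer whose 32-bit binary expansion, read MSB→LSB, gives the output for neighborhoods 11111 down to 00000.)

1150891175

  [31] ##### => .  t=3,i=0
  [30] ####. => #  t=3,i=3
  [29] ###.# => .  t=5,i=9
  [28] ###.. => .  t=3,i=4
  [27] ##.## => .  t=0,i=1
  [26] ##.#. => #  t=0,i=4
  [25] ##..# => .  t=5,i=3
  [24] ##... => .  t=1,i=5
  [23] #.### => #  t=5,i=0
  [22] #.##. => .  t=0,i=2
  [21] #.#.# => .  t=0,i=5
  [20] #.#.. => #  t=2,i=4
  [19] #..## => #  t=1,i=2
  [18] #..#. => .  t=1,i=10
  [17] #...# => .  t=1,i=6
  [16] #.... => #  t=2,i=9
  [15] .#### => .  t=3,i=10
  [14] .###. => .  t=5,i=1
  [13] .##.# => #  t=0,i=0
  [12] .##.. => #  t=1,i=4
  [11] .#.## => .  t=0,i=6
  [10] .#.#. => #  t=2,i=3
  [9] .#..# => .  t=1,i=1
  [8] .#... => .  t=2,i=8
  [7] ..### => #  t=3,i=9
  [6] ..##. => .  t=1,i=3
  [5] ..#.# => #  t=2,i=2
  [4] ..#.. => .  t=1,i=0
  [3] ...## => .  t=3,i=8
  [2] ...#. => #  t=1,i=7
  [1] ....# => #  t=2,i=0
  [0] ..... => #  t=2,i=10
  bits 01000100100110010011010010100111 = 1150891175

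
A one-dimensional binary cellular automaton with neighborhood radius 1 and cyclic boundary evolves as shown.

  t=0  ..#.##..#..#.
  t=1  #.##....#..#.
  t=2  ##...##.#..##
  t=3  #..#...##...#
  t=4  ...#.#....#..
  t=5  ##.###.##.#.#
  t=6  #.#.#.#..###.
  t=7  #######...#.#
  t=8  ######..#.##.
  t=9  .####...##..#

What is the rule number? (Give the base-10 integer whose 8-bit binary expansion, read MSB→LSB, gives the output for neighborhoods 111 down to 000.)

  ###|#  b7=1 t=2,i=0
  ##.|.  b6=0 t=0,i=5
  #.#|#  b5=1 t=0,i=3
  #..|.  b4=0 t=0,i=6
  .##|.  b3=0 t=0,i=4
  .#.|#  b2=1 t=0,i=2
  ..#|.  b1=0 t=0,i=1
  ...|#  b0=1 t=0,i=0
  bits 10100101 = 165

165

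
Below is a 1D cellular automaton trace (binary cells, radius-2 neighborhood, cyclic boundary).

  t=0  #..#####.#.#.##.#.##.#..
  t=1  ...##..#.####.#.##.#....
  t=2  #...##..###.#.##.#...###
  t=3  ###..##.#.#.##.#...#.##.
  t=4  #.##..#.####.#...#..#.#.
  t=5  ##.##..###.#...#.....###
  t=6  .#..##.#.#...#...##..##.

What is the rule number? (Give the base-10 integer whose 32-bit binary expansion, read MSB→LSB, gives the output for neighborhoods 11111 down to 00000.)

  #####|.  b31=0 t=0,i=5
  ####.|.  b30=0 t=0,i=6
  ###.#|#  b29=1 t=0,i=7
  ###..|#  b28=1 t=2,i=0
  ##.##|.  b27=0 t=3,i=23
  ##.#.|.  b26=0 t=0,i=8
  ##..#|#  b25=1 t=1,i=5
  ##...|#  b24=1 t=2,i=1
  #.###|#  b23=1 t=1,i=9
  #.##.|.  b22=0 t=0,i=13
  #.#.#|#  b21=1 t=0,i=9
  #.#..|.  b20=0 t=0,i=21
  #..##|.  b19=0 t=0,i=2
  #..#.|.  b18=0 t=0,i=23
  #...#|#  b17=1 t=2,i=2
  #....|#  b16=1 t=1,i=21
  .####|#  b15=1 t=0,i=4
  .###.|.  b14=0 t=2,i=9
  .##.#|#  b13=1 t=0,i=14
  .##..|#  b12=1 t=1,i=4
  .#.##|#  b11=1 t=0,i=12
  .#.#.|#  b10=1 t=0,i=10
  .#..#|.  b9=0 t=0,i=1
  .#...|.  b8=0 t=1,i=20
  ..###|#  b7=1 t=0,i=3
  ..##.|.  b6=0 t=1,i=3
  ..#.#|.  b5=0 t=1,i=7
  ..#..|.  b4=0 t=0,i=0
  ...##|.  b3=0 t=1,i=2
  ...#.|.  b2=0 t=3,i=18
  ....#|.  b1=0 t=1,i=1
  .....|#  b0=1 t=1,i=0
  bits 00110011101000111011110010000001 = 866368641

866368641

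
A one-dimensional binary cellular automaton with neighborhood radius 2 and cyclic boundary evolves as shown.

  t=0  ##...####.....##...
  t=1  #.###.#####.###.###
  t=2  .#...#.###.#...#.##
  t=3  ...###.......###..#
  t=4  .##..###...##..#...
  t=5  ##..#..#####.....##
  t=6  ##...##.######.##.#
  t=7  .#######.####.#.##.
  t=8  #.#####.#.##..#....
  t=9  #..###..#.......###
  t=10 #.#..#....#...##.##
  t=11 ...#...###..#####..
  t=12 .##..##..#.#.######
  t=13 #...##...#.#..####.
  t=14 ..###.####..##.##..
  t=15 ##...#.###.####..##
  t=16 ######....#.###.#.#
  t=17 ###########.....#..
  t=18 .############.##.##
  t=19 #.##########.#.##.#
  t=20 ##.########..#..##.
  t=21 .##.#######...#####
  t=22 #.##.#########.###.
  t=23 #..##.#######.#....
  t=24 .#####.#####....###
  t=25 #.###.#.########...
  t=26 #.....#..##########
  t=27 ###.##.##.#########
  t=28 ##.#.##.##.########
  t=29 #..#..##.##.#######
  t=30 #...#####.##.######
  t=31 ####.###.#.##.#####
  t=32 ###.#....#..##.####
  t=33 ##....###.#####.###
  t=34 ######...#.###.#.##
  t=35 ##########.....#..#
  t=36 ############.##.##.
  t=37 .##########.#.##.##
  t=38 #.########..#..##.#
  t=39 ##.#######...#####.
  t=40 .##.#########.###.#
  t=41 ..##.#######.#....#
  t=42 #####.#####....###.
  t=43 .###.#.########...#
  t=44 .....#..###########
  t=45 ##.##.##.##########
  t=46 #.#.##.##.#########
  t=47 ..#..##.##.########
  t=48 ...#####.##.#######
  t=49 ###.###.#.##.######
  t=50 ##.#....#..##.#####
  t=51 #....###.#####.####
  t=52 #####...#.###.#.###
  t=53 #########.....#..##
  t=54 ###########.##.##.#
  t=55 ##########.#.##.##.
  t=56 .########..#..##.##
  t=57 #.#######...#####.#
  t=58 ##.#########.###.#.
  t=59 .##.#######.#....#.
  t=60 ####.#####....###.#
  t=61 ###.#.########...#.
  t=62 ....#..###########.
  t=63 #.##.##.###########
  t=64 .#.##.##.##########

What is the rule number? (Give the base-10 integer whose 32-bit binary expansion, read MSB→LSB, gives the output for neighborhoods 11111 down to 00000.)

  ##### -> #   bit 31 = 1  t=1,i=8
  ####. -> #   bit 30 = 1  t=0,i=7
  ###.# -> .   bit 29 = 0  t=1,i=0
  ###.. -> #   bit 28 = 1  t=0,i=8
  ##.## -> #   bit 27 = 1  t=1,i=1
  ##.#. -> .   bit 26 = 0  t=2,i=0
  ##..# -> .   bit 25 = 0  t=3,i=16
  ##... -> #   bit 24 = 1  t=0,i=2
  #.### -> .   bit 23 = 0  t=1,i=2
  #.##. -> .   bit 22 = 0  t=2,i=17
  #.#.# -> #   bit 21 = 1  t=7,i=14
  #.#.. -> .   bit 20 = 0  t=2,i=1
  #..## -> #   bit 19 = 1  t=4,i=4
  #..#. -> .   bit 18 = 0  t=3,i=17
  #...# -> #   bit 17 = 1  t=0,i=3
  #.... -> #   bit 16 = 1  t=0,i=10
  .#### -> #   bit 15 = 1  t=0,i=6
  .###. -> .   bit 14 = 0  t=1,i=3
  .##.# -> #   bit 13 = 1  t=2,i=18
  .##.. -> .   bit 12 = 0  t=0,i=1
  .#.## -> .   bit 11 = 0  t=2,i=6
  .#.#. -> .   bit 10 = 0  t=12,i=10
  .#..# -> #   bit 9 = 1  t=5,i=5
  .#... -> .   bit 8 = 0  t=2,i=2
  ..### -> .   bit 7 = 0  t=0,i=5
  ..##. -> #   bit 6 = 1  t=0,i=0
  ..#.# -> #   bit 5 = 1  t=2,i=5
  ..#.. -> .   bit 4 = 0  t=3,i=18
  ...## -> #   bit 3 = 1  t=0,i=4
  ...#. -> #   bit 2 = 1  t=2,i=4
  ....# -> #   bit 1 = 1  t=0,i=12
  ..... -> .   bit 0 = 0  t=0,i=11
  bits 11011001001010111010001001101110 = 3643515502

3643515502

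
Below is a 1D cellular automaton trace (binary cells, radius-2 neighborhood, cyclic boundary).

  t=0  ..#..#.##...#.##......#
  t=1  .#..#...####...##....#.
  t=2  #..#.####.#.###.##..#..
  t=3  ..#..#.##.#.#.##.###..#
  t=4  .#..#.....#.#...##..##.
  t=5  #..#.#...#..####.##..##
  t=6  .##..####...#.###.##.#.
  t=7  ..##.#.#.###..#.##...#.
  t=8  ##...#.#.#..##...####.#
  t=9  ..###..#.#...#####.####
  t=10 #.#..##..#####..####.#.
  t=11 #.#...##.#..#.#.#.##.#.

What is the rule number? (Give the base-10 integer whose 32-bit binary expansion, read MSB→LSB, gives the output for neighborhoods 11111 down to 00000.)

1807094156

  nb #####: next=.  (t=9,i=15, bit31=0)
  nb ####.: next=#  (t=1,i=10, bit30=1)
  nb ###.#: next=#  (t=2,i=8, bit29=1)
  nb ###..: next=.  (t=1,i=11, bit28=0)
  nb ##.##: next=#  (t=2,i=15, bit27=1)
  nb ##.#.: next=.  (t=2,i=9, bit26=0)
  nb ##..#: next=#  (t=2,i=18, bit25=1)
  nb ##...: next=#  (t=0,i=9, bit24=1)
  nb #.###: next=#  (t=2,i=5, bit23=1)
  nb #.##.: next=.  (t=0,i=7, bit22=0)
  nb #.#.#: next=#  (t=2,i=10, bit21=1)
  nb #.#..: next=#  (t=4,i=12, bit20=1)
  nb #..##: next=.  (t=4,i=19, bit19=0)
  nb #..#.: next=#  (t=0,i=1, bit18=1)
  nb #...#: next=#  (t=0,i=10, bit17=1)
  nb #....: next=.  (t=0,i=17, bit16=0)
  nb .####: next=.  (t=1,i=9, bit15=0)
  nb .###.: next=.  (t=2,i=13, bit14=0)
  nb .##.#: next=.  (t=3,i=8, bit13=0)
  nb .##..: next=#  (t=0,i=8, bit12=1)
  nb .#.##: next=.  (t=0,i=6, bit11=0)
  nb .#.#.: next=.  (t=3,i=11, bit10=0)
  nb .#..#: next=.  (t=0,i=0, bit9=0)
  nb .#...: next=#  (t=1,i=5, bit8=1)
  nb ..###: next=#  (t=1,i=8, bit7=1)
  nb ..##.: next=.  (t=1,i=15, bit6=0)
  nb ..#.#: next=.  (t=0,i=5, bit5=0)
  nb ..#..: next=.  (t=0,i=2, bit4=0)
  nb ...##: next=#  (t=1,i=7, bit3=1)
  nb ...#.: next=#  (t=0,i=11, bit2=1)
  nb ....#: next=.  (t=0,i=20, bit1=0)
  nb .....: next=.  (t=0,i=18, bit0=0)
  bits 01101011101101100001000110001100 = 1807094156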